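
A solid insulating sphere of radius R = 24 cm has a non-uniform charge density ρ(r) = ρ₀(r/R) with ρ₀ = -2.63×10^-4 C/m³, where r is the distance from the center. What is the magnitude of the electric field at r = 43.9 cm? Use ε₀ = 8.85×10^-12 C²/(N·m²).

Symmetry ⇒ E = E(r) r̂. Gaussian sphere of radius r = 43.9 cm (r > R, all charge enclosed).
Q_enc = 4π ∫₀^R ρ₀(r'/R)^1 r'² dr' = 4πρ₀R³/4 = -1.142×10^-5 C.
Gauss's law: E·4πr² = Q_enc/ε₀.
E = |Q_enc|/(4πε₀r²) = (1.142×10^-5)/(4π·8.85×10^-12·(0.439)²) = 5.33×10^5 N/C.

E = 5.33×10^5 V/m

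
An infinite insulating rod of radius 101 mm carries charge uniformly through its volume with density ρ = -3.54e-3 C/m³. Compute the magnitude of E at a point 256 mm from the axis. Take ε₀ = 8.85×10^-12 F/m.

E ≈ 7.97×10^6 N/C

Choose a coaxial cylinder of radius r = 256 mm (arbitrary length L) as the Gaussian surface (r > 101 mm, full cross-section enclosed).
λ_enc = ρ·πR² = (-3.54×10^-3)π(0.101)² = -1.134×10^-4 C/m.
Since E is radial and uniform over the curved surface, Φ = E·2πrL = Q_enc/ε₀ = λ_enc L/ε₀.
E = |λ_enc|/(2πε₀r) = (1.134×10^-4)/(2π·8.85×10^-12·0.256) = 7.97×10^6 N/C.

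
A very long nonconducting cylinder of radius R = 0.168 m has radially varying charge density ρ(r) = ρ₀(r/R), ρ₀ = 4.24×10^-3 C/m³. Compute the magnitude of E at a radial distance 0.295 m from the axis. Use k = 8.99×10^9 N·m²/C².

|E| = 1.53×10^7 N/C

Take a coaxial cylindrical Gaussian surface of radius r = 0.295 m and length L (r > R, full charge per length enclosed).
λ_enc = 2π ∫₀^R ρ₀(r'/R)^1 r' dr' = 2πρ₀R²/3 = 2.506×10^-4 C/m.
Applying ∮E·dA = Q_enc/ε₀ with the end caps contributing no flux:
E = 2k|λ_enc|/r = 2(8.99×10^9)(2.506×10^-4)/(0.295) = 1.53e7 N/C.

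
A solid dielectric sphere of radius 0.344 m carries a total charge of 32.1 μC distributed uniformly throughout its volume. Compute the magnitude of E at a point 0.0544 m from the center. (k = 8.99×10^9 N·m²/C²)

E = 3.86×10^5 N/C

Take a concentric spherical Gaussian surface of radius r = 0.0544 m (r < R).
Only the charge within r is enclosed: Q_enc = Q·(r/R)³ = (32.1 μC)·(0.0544 m/0.344 m)³ = 1.269×10^-7 C.
Applying ∮E·dA = Q_enc/ε₀ with Φ = E(4πr²):
E = k|Q_enc|/r² = (8.99×10^9)(1.269e-7)/(0.0544)² = 3.86×10^5 N/C.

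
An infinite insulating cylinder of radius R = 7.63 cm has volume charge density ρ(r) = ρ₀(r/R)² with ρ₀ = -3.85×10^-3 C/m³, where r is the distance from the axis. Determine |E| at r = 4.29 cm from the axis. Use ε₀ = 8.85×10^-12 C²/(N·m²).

By cylindrical symmetry E is radial; use a coaxial Gaussian cylinder of radius 4.29 cm and length L (r < R).
λ_enc = ∫₀^r ρ(r')·2πr' dr' = (2πρ₀/R²)·r^4/4 = -3.519×10^-6 C/m.
By Gauss's law (flux through the curved wall only), E·2πrL = λ_enc L/ε₀.
E = |λ_enc|/(2πε₀r) = (3.519×10^-6)/(2π·8.85×10^-12·0.0429) = 1.47×10^6 N/C.

E ≈ 1.47×10^6 N/C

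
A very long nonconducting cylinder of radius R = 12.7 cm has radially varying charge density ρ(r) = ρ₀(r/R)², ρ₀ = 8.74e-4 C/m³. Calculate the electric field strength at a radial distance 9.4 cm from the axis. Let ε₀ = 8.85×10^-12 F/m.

By cylindrical symmetry E is radial; use a coaxial Gaussian cylinder of radius 9.4 cm and length L (r < R).
λ_enc = ∫₀^r ρ(r')·2πr' dr' = (2πρ₀/R²)·r^4/4 = 6.646×10^-6 C/m.
Gauss's law: E·2πrL = λ_enc L/ε₀.
E = |λ_enc|/(2πε₀r) = (6.646×10^-6)/(2π·8.85×10^-12·0.094) = 1.27×10^6 N/C.

|E| = 1.27×10^6 N/C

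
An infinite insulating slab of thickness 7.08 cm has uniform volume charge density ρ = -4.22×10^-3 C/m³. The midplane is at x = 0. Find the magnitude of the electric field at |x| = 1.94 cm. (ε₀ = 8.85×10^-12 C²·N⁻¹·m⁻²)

E = 9.25×10^6 N/C

By symmetry E is perpendicular to the slab. A Gaussian pillbox from −1.94 cm to +1.94 cm (face area A) lies entirely within the slab.
Q_enc = ρ·(2x)·A and flux = 2EA, so 2EA = 2ρxA/ε₀ ⇒ E = |ρ|x/ε₀.
E = (4.22×10^-3)(0.0194)/(8.85×10^-12) = 9.25×10^6 N/C.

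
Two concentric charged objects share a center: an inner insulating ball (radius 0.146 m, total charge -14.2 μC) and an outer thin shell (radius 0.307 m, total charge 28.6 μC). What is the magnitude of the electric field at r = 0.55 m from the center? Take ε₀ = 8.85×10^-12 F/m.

Use a concentric Gaussian sphere at r = 0.55 m (r > 0.307 m, enclosing both).
Q_enc = (-14.2 μC) + (28.6 μC) = 1.44×10^-5 C.
By Gauss's law, ∮E·dA = E·4πr² = Q_enc/ε₀.
E = |Q_enc|/(4πε₀r²) = (1.44×10^-5)/(4π·8.85×10^-12·(0.55)²) = 4.28e5 N/C.

E ≈ 4.28e5 N/C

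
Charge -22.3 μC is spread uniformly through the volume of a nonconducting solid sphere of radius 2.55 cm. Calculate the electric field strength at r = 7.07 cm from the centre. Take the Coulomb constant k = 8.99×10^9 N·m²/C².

|E| ≈ 4.01×10^7 N/C

By spherical symmetry E is radial; choose a Gaussian sphere of radius r = 7.07 cm (r > R, so the entire charge is enclosed).
Q_enc = -22.3 μC = -2.23e-5 C.
By Gauss's law, ∮E·dA = E·4πr² = Q_enc/ε₀.
E = k|Q_enc|/r² = (8.99×10^9)(2.23×10^-5)/(0.0707)² = 4.01×10^7 N/C.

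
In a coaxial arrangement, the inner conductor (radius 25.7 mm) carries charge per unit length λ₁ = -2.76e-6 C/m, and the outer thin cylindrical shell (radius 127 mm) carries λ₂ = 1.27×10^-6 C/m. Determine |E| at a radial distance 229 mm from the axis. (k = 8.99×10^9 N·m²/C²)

|E| = 1.17×10^5 N/C

Choose a coaxial cylinder of radius r = 229 mm (arbitrary length L) as the Gaussian surface (r > 127 mm, enclosing both).
λ_enc = λ₁ + λ₂ = (-2.76e-6) + (1.27×10^-6) = -1.49e-6 C/m.
By Gauss's law (flux through the curved wall only), E·2πrL = λ_enc L/ε₀.
E = 2k|λ_enc|/r = 2(8.99×10^9)(1.49×10^-6)/(0.229) = 1.17×10^5 N/C.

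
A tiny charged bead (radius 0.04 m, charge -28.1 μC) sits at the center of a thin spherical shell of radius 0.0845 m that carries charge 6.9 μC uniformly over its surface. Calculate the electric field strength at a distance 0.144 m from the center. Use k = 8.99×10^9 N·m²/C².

9.19×10^6 N/C

Take a concentric spherical Gaussian surface of radius r = 0.144 m (r > 0.0845 m, enclosing both).
Q_enc = (-28.1 μC) + (6.9 μC) = -2.12e-5 C.
By Gauss's law, ∮E·dA = E·4πr² = Q_enc/ε₀.
E = k|Q_enc|/r² = (8.99×10^9)(2.12×10^-5)/(0.144)² = 9.19×10^6 N/C.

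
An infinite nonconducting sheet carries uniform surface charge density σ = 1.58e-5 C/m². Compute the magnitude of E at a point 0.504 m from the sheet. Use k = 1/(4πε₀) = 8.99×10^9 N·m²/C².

The symmetry is planar: E is normal to the sheet and the same magnitude on both sides. Take a pillbox straddling the sheet with end-cap area A.
Flux Φ = 2EA and Q_enc = σA, so 2EA = σA/ε₀ ⇒ E = |σ|/(2ε₀), independent of distance.
E = 2πk|σ| = 2π(8.99×10^9)(1.58×10^-5) = 8.92e5 N/C.

|E| ≈ 8.92×10^5 N/C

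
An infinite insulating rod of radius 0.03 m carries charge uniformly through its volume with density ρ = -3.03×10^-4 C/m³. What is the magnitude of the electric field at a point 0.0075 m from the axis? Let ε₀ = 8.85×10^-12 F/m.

|E| = 1.28e5 N/C

By cylindrical symmetry E is radial; use a coaxial Gaussian cylinder of radius 0.0075 m and length L (r < R).
Charge inside radius r per length L is ρ·πr²·L, so λ_enc = ρπr² = -5.354e-8 C/m.
Since E is radial and uniform over the curved surface, Φ = E·2πrL = Q_enc/ε₀ = λ_enc L/ε₀.
E = |λ_enc|/(2πε₀r) = (5.354e-8)/(2π·8.85×10^-12·0.0075) = 1.28×10^5 N/C.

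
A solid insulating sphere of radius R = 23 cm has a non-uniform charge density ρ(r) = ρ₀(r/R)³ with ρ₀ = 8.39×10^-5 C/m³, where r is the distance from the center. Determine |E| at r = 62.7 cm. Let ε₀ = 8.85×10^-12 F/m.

|E| ≈ 4.89e4 N/C

Use a concentric Gaussian sphere at r = 62.7 cm (r > R, all charge enclosed).
Q_enc = 4π ∫₀^R ρ₀(r'/R)^3 r'² dr' = 4πρ₀R³/6 = 2.138×10^-6 C.
Since E is radial and uniform over the Gaussian sphere, Φ = E·4πr² = Q_enc/ε₀.
E = |Q_enc|/(4πε₀r²) = (2.138e-6)/(4π·8.85×10^-12·(0.627)²) = 4.89e4 N/C.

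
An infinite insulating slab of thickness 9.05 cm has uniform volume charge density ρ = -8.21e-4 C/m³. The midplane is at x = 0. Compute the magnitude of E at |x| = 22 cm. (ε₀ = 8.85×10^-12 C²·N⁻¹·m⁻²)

The point |x| = 22 cm lies outside the slab (half-thickness 0.04525 m). A symmetric pillbox spanning the full slab encloses Q_enc = ρ·d·A.
Flux = 2EA ⇒ E = |ρ|d/(2ε₀), independent of distance outside.
E = (8.21×10^-4)(0.0905)/(2·8.85×10^-12) = 4.20×10^6 N/C.

E ≈ 4.20×10^6 N/C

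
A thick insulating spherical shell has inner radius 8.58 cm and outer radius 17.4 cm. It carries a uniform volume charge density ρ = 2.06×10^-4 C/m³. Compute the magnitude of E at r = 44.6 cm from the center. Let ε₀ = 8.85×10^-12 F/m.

E = 1.81×10^5 N/C

Take a concentric spherical Gaussian surface of radius r = 44.6 cm (r > 17.4 cm, enclosing the whole shell).
Q_enc = ρ·(4π/3)(b³ − a³) = (2.06e-4)·(4π/3)·((0.174)³ − (0.0858)³) = 4.001×10^-6 C.
Since E is radial and uniform over the Gaussian sphere, Φ = E·4πr² = Q_enc/ε₀.
E = |Q_enc|/(4πε₀r²) = (4.001×10^-6)/(4π·8.85×10^-12·(0.446)²) = 1.81×10^5 N/C.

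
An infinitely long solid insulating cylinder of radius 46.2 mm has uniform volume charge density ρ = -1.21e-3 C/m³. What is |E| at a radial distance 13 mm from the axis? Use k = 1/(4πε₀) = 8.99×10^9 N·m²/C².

|E| = 8.89×10^5 N/C

Take a coaxial cylindrical Gaussian surface of radius r = 13 mm and length L (r < R).
Charge inside radius r per length L is ρ·πr²·L, so λ_enc = ρπr² = -6.424×10^-7 C/m.
Since E is radial and uniform over the curved surface, Φ = E·2πrL = Q_enc/ε₀ = λ_enc L/ε₀.
E = 2k|λ_enc|/r = 2(8.99×10^9)(6.424×10^-7)/(0.013) = 8.89×10^5 N/C.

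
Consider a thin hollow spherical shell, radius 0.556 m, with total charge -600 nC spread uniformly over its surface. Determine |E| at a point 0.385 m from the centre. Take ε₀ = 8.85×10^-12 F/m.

|E| = 0 N/C

By spherical symmetry E is radial; choose a Gaussian sphere of radius r = 0.385 m (inside the shell, r < 0.556 m).
No charge lies within this surface, so Q_enc = 0 and Gauss's law gives E·4πr² = 0 ⇒ E = 0.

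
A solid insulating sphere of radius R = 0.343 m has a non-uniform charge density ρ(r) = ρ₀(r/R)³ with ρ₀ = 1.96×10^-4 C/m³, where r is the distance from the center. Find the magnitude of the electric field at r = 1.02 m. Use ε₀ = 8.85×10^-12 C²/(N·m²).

E ≈ 1.43×10^5 V/m

Symmetry ⇒ E = E(r) r̂. Gaussian sphere of radius r = 1.02 m (r > R, all charge enclosed).
Q_enc = 4π ∫₀^R ρ₀(r'/R)^3 r'² dr' = 4πρ₀R³/6 = 1.657×10^-5 C.
Applying ∮E·dA = Q_enc/ε₀ with Φ = E(4πr²):
E = |Q_enc|/(4πε₀r²) = (1.657×10^-5)/(4π·8.85×10^-12·(1.02)²) = 1.43×10^5 N/C.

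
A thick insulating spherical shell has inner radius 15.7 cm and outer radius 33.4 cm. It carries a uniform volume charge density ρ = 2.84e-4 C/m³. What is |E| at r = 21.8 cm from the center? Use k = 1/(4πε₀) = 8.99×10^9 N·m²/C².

1.46e6 V/m

Symmetry ⇒ E = E(r) r̂. Gaussian sphere of radius r = 21.8 cm (within the shell material, 15.7 cm < r < 33.4 cm).
Enclosed charge is the volume from a to r: Q_enc = (4π/3)ρ(r³ − a³) = 7.721e-6 C.
Applying ∮E·dA = Q_enc/ε₀ with Φ = E(4πr²):
E = k|Q_enc|/r² = (8.99×10^9)(7.721×10^-6)/(0.218)² = 1.46e6 N/C.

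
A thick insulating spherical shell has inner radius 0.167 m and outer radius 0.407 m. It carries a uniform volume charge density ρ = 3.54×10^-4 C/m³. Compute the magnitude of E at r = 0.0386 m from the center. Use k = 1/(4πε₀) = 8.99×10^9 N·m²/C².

Use a concentric Gaussian sphere at r = 0.0386 m (r < 0.167 m, inside the empty cavity).
Q_enc = 0 (all charge lies at larger r); Gauss's law gives E = 0.

E = 0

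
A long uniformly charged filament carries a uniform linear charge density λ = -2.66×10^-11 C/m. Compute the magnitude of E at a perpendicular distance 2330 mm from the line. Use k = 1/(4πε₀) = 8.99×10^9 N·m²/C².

Take a coaxial cylindrical Gaussian surface of radius r = 2330 mm and length L.
Q_enc = λL, so λ_enc = -2.66×10^-11 C/m.
By Gauss's law (flux through the curved wall only), E·2πrL = λ_enc L/ε₀.
E = 2k|λ_enc|/r = 2(8.99×10^9)(2.66e-11)/(2.33) = 0.205 N/C.

0.205 N/C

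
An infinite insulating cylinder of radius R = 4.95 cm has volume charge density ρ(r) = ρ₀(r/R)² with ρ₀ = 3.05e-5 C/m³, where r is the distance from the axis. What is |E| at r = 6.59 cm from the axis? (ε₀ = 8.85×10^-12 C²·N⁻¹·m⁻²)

E ≈ 3.20e4 V/m

By cylindrical symmetry E is radial; use a coaxial Gaussian cylinder of radius 6.59 cm and length L (r > R, full charge per length enclosed).
λ_enc = 2π ∫₀^R ρ₀(r'/R)^2 r' dr' = 2πρ₀R²/4 = 1.174×10^-7 C/m.
Since E is radial and uniform over the curved surface, Φ = E·2πrL = Q_enc/ε₀ = λ_enc L/ε₀.
E = |λ_enc|/(2πε₀r) = (1.174e-7)/(2π·8.85×10^-12·0.0659) = 3.20×10^4 N/C.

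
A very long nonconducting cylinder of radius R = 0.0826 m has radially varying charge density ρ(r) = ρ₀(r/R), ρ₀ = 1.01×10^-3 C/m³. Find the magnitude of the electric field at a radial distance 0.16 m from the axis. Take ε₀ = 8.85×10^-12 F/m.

Coaxial Gaussian cylinder, radius r = 0.16 m, length L (r > R, full charge per length enclosed).
λ_enc = 2π ∫₀^R ρ₀(r'/R)^1 r' dr' = 2πρ₀R²/3 = 1.443×10^-5 C/m.
Gauss's law: E·2πrL = λ_enc L/ε₀.
E = |λ_enc|/(2πε₀r) = (1.443×10^-5)/(2π·8.85×10^-12·0.16) = 1.62×10^6 N/C.

E ≈ 1.62×10^6 N/C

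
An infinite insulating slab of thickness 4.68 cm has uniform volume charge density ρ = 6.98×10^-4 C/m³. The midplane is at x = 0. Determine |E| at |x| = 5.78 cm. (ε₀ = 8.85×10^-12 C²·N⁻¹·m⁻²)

1.85×10^6 V/m

The point |x| = 5.78 cm lies outside the slab (half-thickness 0.0234 m). A symmetric pillbox spanning the full slab encloses Q_enc = ρ·d·A.
Flux = 2EA ⇒ E = |ρ|d/(2ε₀), independent of distance outside.
E = (6.98e-4)(0.0468)/(2·8.85×10^-12) = 1.85×10^6 N/C.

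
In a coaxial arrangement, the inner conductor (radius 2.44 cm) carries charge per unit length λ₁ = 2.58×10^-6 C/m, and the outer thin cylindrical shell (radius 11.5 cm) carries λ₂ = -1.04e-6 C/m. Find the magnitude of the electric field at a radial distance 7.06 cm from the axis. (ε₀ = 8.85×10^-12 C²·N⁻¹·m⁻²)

Coaxial Gaussian cylinder, radius r = 7.06 cm, length L (between the conductors, 2.44 cm < r < 11.5 cm).
The shell at 11.5 cm lies outside the Gaussian surface, so λ_enc = λ₁ = 2.58e-6 C/m.
Applying ∮E·dA = Q_enc/ε₀ with the end caps contributing no flux:
E = |λ_enc|/(2πε₀r) = (2.58×10^-6)/(2π·8.85×10^-12·0.0706) = 6.57×10^5 N/C.

E = 6.57×10^5 N/C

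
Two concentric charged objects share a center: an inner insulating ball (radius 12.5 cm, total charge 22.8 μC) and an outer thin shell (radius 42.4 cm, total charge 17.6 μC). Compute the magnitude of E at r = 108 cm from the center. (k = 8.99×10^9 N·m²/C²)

E = 3.11×10^5 N/C

Take a concentric spherical Gaussian surface of radius r = 108 cm (r > 42.4 cm, enclosing both).
Q_enc = (22.8 μC) + (17.6 μC) = 4.04×10^-5 C.
Gauss's law: E·4πr² = Q_enc/ε₀.
E = k|Q_enc|/r² = (8.99×10^9)(4.04e-5)/(1.08)² = 3.11e5 N/C.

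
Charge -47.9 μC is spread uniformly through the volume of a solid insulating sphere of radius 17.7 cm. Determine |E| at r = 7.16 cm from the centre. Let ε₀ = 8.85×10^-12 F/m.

5.56×10^6 N/C

By spherical symmetry E is radial; choose a Gaussian sphere of radius r = 7.16 cm (r < R).
Only the charge within r is enclosed: Q_enc = Q·(r/R)³ = (-47.9 μC)·(7.16 cm/17.7 cm)³ = -3.171e-6 C.
Applying ∮E·dA = Q_enc/ε₀ with Φ = E(4πr²):
E = |Q_enc|/(4πε₀r²) = (3.171×10^-6)/(4π·8.85×10^-12·(0.0716)²) = 5.56×10^6 N/C.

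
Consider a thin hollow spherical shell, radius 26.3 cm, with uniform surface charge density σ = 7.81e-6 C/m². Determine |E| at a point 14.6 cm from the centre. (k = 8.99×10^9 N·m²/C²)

Take a concentric spherical Gaussian surface of radius r = 14.6 cm (inside the shell, r < 26.3 cm).
No charge lies within this surface, so Q_enc = 0 and Gauss's law gives E·4πr² = 0 ⇒ E = 0.

E = 0 (no enclosed charge)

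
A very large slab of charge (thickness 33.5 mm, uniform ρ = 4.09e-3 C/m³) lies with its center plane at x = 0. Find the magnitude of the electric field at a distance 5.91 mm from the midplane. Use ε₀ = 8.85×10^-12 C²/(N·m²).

By symmetry E is perpendicular to the slab. A Gaussian pillbox from −5.91 mm to +5.91 mm (face area A) lies entirely within the slab.
Q_enc = ρ·(2x)·A and flux = 2EA, so 2EA = 2ρxA/ε₀ ⇒ E = |ρ|x/ε₀.
E = (4.09×10^-3)(0.00591)/(8.85×10^-12) = 2.73×10^6 N/C.

E ≈ 2.73×10^6 N/C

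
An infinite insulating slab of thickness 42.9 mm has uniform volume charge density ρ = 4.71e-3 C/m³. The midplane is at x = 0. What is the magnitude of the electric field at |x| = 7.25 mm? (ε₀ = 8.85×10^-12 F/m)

By symmetry E is perpendicular to the slab. A Gaussian pillbox from −7.25 mm to +7.25 mm (face area A) lies entirely within the slab.
Q_enc = ρ·(2x)·A and flux = 2EA, so 2EA = 2ρxA/ε₀ ⇒ E = |ρ|x/ε₀.
E = (4.71×10^-3)(0.00725)/(8.85×10^-12) = 3.86×10^6 N/C.

E ≈ 3.86×10^6 V/m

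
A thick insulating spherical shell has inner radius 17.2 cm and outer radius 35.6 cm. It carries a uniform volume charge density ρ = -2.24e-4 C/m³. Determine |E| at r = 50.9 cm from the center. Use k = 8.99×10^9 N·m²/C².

By spherical symmetry E is radial; choose a Gaussian sphere of radius r = 50.9 cm (r > 35.6 cm, enclosing the whole shell).
Q_enc = ρ·(4π/3)(b³ − a³) = (-2.24e-4)·(4π/3)·((0.356)³ − (0.172)³) = -3.756×10^-5 C.
Applying ∮E·dA = Q_enc/ε₀ with Φ = E(4πr²):
E = k|Q_enc|/r² = (8.99×10^9)(3.756e-5)/(0.509)² = 1.30e6 N/C.

|E| = 1.30×10^6 V/m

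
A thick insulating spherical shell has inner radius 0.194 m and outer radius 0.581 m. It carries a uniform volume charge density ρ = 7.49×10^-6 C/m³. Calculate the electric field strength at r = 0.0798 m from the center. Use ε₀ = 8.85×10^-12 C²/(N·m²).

|E| = 0 N/C

Use a concentric Gaussian sphere at r = 0.0798 m (r < 0.194 m, inside the empty cavity).
No charge is enclosed, so by Gauss's law E·4πr² = 0 ⇒ E = 0.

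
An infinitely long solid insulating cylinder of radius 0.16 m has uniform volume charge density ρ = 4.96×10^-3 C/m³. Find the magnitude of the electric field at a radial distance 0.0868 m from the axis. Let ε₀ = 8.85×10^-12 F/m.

2.43e7 N/C

Take a coaxial cylindrical Gaussian surface of radius r = 0.0868 m and length L (r < R).
Charge inside radius r per length L is ρ·πr²·L, so λ_enc = ρπr² = 1.174e-4 C/m.
Since E is radial and uniform over the curved surface, Φ = E·2πrL = Q_enc/ε₀ = λ_enc L/ε₀.
E = |λ_enc|/(2πε₀r) = (1.174e-4)/(2π·8.85×10^-12·0.0868) = 2.43×10^7 N/C.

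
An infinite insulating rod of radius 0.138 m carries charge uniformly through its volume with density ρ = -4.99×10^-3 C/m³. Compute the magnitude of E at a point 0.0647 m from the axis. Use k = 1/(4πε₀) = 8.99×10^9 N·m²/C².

Take a coaxial cylindrical Gaussian surface of radius r = 0.0647 m and length L (r < R).
Charge inside radius r per length L is ρ·πr²·L, so λ_enc = ρπr² = -6.562×10^-5 C/m.
Since E is radial and uniform over the curved surface, Φ = E·2πrL = Q_enc/ε₀ = λ_enc L/ε₀.
E = 2k|λ_enc|/r = 2(8.99×10^9)(6.562×10^-5)/(0.0647) = 1.82×10^7 N/C.

E = 1.82×10^7 V/m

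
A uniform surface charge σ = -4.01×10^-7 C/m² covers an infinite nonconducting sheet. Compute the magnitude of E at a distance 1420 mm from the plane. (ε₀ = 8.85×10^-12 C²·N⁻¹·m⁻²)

|E| = 2.27×10^4 N/C

By planar symmetry E is perpendicular to the sheet and uniform; use a Gaussian pillbox with flat faces of area A on each side of the sheet.
Flux Φ = 2EA and Q_enc = σA, so 2EA = σA/ε₀ ⇒ E = |σ|/(2ε₀), independent of distance.
E = |σ|/(2ε₀) = (4.01×10^-7)/(2·8.85×10^-12) = 2.27×10^4 N/C.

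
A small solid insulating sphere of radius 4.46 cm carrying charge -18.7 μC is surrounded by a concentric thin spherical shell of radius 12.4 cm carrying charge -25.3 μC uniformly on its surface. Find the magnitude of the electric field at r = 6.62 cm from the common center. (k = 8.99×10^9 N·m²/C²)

|E| = 3.84e7 N/C

Symmetry ⇒ E = E(r) r̂. Gaussian sphere of radius r = 6.62 cm (between the bodies, 4.46 cm < r < 12.4 cm).
The shell at 12.4 cm lies outside the Gaussian surface, so Q_enc = -18.7 μC = -1.87×10^-5 C.
By Gauss's law, ∮E·dA = E·4πr² = Q_enc/ε₀.
E = k|Q_enc|/r² = (8.99×10^9)(1.87×10^-5)/(0.0662)² = 3.84×10^7 N/C.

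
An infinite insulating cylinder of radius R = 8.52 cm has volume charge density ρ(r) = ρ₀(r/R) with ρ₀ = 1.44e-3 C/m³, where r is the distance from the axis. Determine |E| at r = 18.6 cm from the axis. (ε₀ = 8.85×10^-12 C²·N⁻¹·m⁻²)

Take a coaxial cylindrical Gaussian surface of radius r = 18.6 cm and length L (r > R, full charge per length enclosed).
λ_enc = 2π ∫₀^R ρ₀(r'/R)^1 r' dr' = 2πρ₀R²/3 = 2.189e-5 C/m.
Applying ∮E·dA = Q_enc/ε₀ with the end caps contributing no flux:
E = |λ_enc|/(2πε₀r) = (2.189×10^-5)/(2π·8.85×10^-12·0.186) = 2.12e6 N/C.

|E| = 2.12×10^6 N/C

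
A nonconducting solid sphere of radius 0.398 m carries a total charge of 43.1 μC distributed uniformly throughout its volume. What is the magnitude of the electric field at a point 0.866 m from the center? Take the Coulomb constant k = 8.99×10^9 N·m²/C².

E = 5.17e5 N/C

Take a concentric spherical Gaussian surface of radius r = 0.866 m (r > R, so the entire charge is enclosed).
Q_enc = 43.1 μC = 4.31×10^-5 C.
By Gauss's law, ∮E·dA = E·4πr² = Q_enc/ε₀.
E = k|Q_enc|/r² = (8.99×10^9)(4.31×10^-5)/(0.866)² = 5.17×10^5 N/C.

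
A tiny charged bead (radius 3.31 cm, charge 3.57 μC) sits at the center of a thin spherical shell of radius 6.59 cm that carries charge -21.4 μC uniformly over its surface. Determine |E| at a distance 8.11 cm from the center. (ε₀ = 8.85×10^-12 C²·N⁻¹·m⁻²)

Symmetry ⇒ E = E(r) r̂. Gaussian sphere of radius r = 8.11 cm (r > 6.59 cm, enclosing both).
Q_enc = (3.57 μC) + (-21.4 μC) = -1.783×10^-5 C.
Since E is radial and uniform over the Gaussian sphere, Φ = E·4πr² = Q_enc/ε₀.
E = |Q_enc|/(4πε₀r²) = (1.783e-5)/(4π·8.85×10^-12·(0.0811)²) = 2.44×10^7 N/C.

2.44×10^7 V/m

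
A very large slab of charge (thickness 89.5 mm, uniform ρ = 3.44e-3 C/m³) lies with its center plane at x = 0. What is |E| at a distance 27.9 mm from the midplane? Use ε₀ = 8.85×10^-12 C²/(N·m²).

|E| = 1.08×10^7 N/C

By symmetry E is perpendicular to the slab. A Gaussian pillbox from −27.9 mm to +27.9 mm (face area A) lies entirely within the slab.
Q_enc = ρ·(2x)·A and flux = 2EA, so 2EA = 2ρxA/ε₀ ⇒ E = |ρ|x/ε₀.
E = (3.44e-3)(0.0279)/(8.85×10^-12) = 1.08e7 N/C.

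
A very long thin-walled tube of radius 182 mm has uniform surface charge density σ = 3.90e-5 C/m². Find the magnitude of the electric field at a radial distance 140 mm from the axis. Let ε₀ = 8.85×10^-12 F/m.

E = 0

Take a coaxial cylindrical Gaussian surface of radius r = 140 mm and length L (r < 182 mm, inside the shell).
All the surface charge lies outside this cylinder: Q_enc = 0, hence E = 0.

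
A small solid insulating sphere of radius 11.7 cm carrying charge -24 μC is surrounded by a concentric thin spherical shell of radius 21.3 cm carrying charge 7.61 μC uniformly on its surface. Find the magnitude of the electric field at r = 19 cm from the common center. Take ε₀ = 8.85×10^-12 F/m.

5.98×10^6 V/m

Symmetry ⇒ E = E(r) r̂. Gaussian sphere of radius r = 19 cm (between the bodies, 11.7 cm < r < 21.3 cm).
The shell at 21.3 cm lies outside the Gaussian surface, so Q_enc = -24 μC = -2.40e-5 C.
Gauss's law: E·4πr² = Q_enc/ε₀.
E = |Q_enc|/(4πε₀r²) = (2.40×10^-5)/(4π·8.85×10^-12·(0.19)²) = 5.98×10^6 N/C.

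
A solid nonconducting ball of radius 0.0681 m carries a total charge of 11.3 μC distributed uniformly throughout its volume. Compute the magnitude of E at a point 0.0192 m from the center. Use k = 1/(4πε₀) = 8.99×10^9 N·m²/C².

6.18×10^6 N/C

By spherical symmetry E is radial; choose a Gaussian sphere of radius r = 0.0192 m (r < R).
For a uniform sphere the enclosed fraction is (r/R)³, so Q_enc = (11.3 μC)(0.0192/0.0681)³ = 2.532×10^-7 C.
Gauss's law: E·4πr² = Q_enc/ε₀.
E = k|Q_enc|/r² = (8.99×10^9)(2.532×10^-7)/(0.0192)² = 6.18×10^6 N/C.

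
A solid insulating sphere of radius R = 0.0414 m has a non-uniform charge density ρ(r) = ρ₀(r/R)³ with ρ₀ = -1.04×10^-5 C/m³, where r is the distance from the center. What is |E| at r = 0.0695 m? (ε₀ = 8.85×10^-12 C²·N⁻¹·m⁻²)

Take a concentric spherical Gaussian surface of radius r = 0.0695 m (r > R, all charge enclosed).
Q_enc = 4π ∫₀^R ρ₀(r'/R)^3 r'² dr' = 4πρ₀R³/6 = -1.546×10^-9 C.
Gauss's law: E·4πr² = Q_enc/ε₀.
E = |Q_enc|/(4πε₀r²) = (1.546e-9)/(4π·8.85×10^-12·(0.0695)²) = 2.88×10^3 N/C.

E ≈ 2.88×10^3 N/C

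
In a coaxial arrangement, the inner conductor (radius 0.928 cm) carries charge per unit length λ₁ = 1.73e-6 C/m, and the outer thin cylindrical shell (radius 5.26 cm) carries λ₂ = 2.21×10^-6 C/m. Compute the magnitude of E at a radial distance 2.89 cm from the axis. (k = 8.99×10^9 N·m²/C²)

|E| = 1.08×10^6 N/C

Coaxial Gaussian cylinder, radius r = 2.89 cm, length L (between the conductors, 0.928 cm < r < 5.26 cm).
The shell at 5.26 cm lies outside the Gaussian surface, so λ_enc = λ₁ = 1.73×10^-6 C/m.
By Gauss's law (flux through the curved wall only), E·2πrL = λ_enc L/ε₀.
E = 2k|λ_enc|/r = 2(8.99×10^9)(1.73×10^-6)/(0.0289) = 1.08e6 N/C.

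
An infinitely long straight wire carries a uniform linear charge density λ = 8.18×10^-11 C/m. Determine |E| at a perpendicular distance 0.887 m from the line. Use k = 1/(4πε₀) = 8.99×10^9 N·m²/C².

By cylindrical symmetry E is radial; use a coaxial Gaussian cylinder of radius 0.887 m and length L.
Q_enc = λL, so λ_enc = 8.18×10^-11 C/m.
Gauss's law: E·2πrL = λ_enc L/ε₀.
E = 2k|λ_enc|/r = 2(8.99×10^9)(8.18e-11)/(0.887) = 1.66 N/C.

|E| = 1.66 V/m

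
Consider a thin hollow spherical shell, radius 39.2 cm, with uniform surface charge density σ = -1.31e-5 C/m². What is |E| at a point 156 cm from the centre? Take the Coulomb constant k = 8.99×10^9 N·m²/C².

Take a concentric spherical Gaussian surface of radius r = 156 cm (r > 39.2 cm).
The entire shell is enclosed: Q_enc = σ·4πR² = (-1.31×10^-5)·4π·(0.392)² = -2.53×10^-5 C.
Since E is radial and uniform over the Gaussian sphere, Φ = E·4πr² = Q_enc/ε₀.
E = k|Q_enc|/r² = (8.99×10^9)(2.53×10^-5)/(1.56)² = 9.34×10^4 N/C.

|E| ≈ 9.34×10^4 V/m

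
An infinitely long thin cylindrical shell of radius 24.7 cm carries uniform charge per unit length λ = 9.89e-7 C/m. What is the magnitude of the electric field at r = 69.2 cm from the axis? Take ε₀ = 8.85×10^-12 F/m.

E ≈ 2.57×10^4 V/m

Coaxial Gaussian cylinder, radius r = 69.2 cm, length L (r > 24.7 cm).
The full line charge is enclosed: λ_enc = 9.89×10^-7 C/m.
Gauss's law: E·2πrL = λ_enc L/ε₀.
E = |λ_enc|/(2πε₀r) = (9.89e-7)/(2π·8.85×10^-12·0.692) = 2.57×10^4 N/C.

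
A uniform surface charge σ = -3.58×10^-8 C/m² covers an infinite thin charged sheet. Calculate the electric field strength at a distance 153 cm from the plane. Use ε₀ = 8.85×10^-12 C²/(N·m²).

E = 2.02×10^3 N/C

Choose a cylindrical pillbox piercing the sheet, end faces (area A) parallel to it.
Only the two end caps contribute flux: Φ = 2EA. With Q_enc = σA, Gauss's law gives E = |σ|/(2ε₀).
E = |σ|/(2ε₀) = (3.58×10^-8)/(2·8.85×10^-12) = 2.02×10^3 N/C.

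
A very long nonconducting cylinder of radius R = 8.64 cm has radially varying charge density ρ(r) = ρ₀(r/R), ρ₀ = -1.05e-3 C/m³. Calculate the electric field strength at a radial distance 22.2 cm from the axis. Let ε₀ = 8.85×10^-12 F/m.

Choose a coaxial cylinder of radius r = 22.2 cm (arbitrary length L) as the Gaussian surface (r > R, full charge per length enclosed).
λ_enc = 2π ∫₀^R ρ₀(r'/R)^1 r' dr' = 2πρ₀R²/3 = -1.642×10^-5 C/m.
Applying ∮E·dA = Q_enc/ε₀ with the end caps contributing no flux:
E = |λ_enc|/(2πε₀r) = (1.642e-5)/(2π·8.85×10^-12·0.222) = 1.33×10^6 N/C.

E = 1.33×10^6 V/m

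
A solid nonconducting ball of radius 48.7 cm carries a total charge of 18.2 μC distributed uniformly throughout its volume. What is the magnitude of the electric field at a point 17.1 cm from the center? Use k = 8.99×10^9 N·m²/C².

Symmetry ⇒ E = E(r) r̂. Gaussian sphere of radius r = 17.1 cm (r < R).
For a uniform sphere the enclosed fraction is (r/R)³, so Q_enc = (18.2 μC)(0.171/0.487)³ = 7.879×10^-7 C.
Gauss's law: E·4πr² = Q_enc/ε₀.
E = k|Q_enc|/r² = (8.99×10^9)(7.879e-7)/(0.171)² = 2.42×10^5 N/C.

E = 2.42e5 N/C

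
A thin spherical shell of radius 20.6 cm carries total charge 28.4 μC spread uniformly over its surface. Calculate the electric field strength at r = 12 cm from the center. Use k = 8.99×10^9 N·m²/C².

E = 0

Take a concentric spherical Gaussian surface of radius r = 12 cm (inside the shell, r < 20.6 cm).
No charge lies within this surface, so Q_enc = 0 and Gauss's law gives E·4πr² = 0 ⇒ E = 0.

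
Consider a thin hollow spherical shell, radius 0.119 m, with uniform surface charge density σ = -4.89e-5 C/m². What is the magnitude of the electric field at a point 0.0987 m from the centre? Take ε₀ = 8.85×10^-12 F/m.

E = 0

Symmetry ⇒ E = E(r) r̂. Gaussian sphere of radius r = 0.0987 m (inside the shell, r < 0.119 m).
No charge lies within this surface, so Q_enc = 0 and Gauss's law gives E·4πr² = 0 ⇒ E = 0.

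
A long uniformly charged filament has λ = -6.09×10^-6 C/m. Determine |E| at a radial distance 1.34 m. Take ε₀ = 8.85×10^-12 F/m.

By cylindrical symmetry E is radial; use a coaxial Gaussian cylinder of radius 1.34 m and length L.
Q_enc = λL, so λ_enc = -6.09×10^-6 C/m.
Applying ∮E·dA = Q_enc/ε₀ with the end caps contributing no flux:
E = |λ_enc|/(2πε₀r) = (6.09×10^-6)/(2π·8.85×10^-12·1.34) = 8.17×10^4 N/C.

8.17×10^4 N/C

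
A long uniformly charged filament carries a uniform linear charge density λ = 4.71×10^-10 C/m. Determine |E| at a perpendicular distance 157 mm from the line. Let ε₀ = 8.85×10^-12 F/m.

E ≈ 54 N/C

Coaxial Gaussian cylinder, radius r = 157 mm, length L.
Q_enc = λL, so λ_enc = 4.71×10^-10 C/m.
Applying ∮E·dA = Q_enc/ε₀ with the end caps contributing no flux:
E = |λ_enc|/(2πε₀r) = (4.71×10^-10)/(2π·8.85×10^-12·0.157) = 54 N/C.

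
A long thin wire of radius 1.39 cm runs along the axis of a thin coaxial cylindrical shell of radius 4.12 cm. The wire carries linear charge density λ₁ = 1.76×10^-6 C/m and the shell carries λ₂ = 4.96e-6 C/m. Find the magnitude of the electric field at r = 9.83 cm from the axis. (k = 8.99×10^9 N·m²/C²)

|E| = 1.23e6 V/m

Coaxial Gaussian cylinder, radius r = 9.83 cm, length L (r > 4.12 cm, enclosing both).
λ_enc = λ₁ + λ₂ = (1.76×10^-6) + (4.96e-6) = 6.72×10^-6 C/m.
Since E is radial and uniform over the curved surface, Φ = E·2πrL = Q_enc/ε₀ = λ_enc L/ε₀.
E = 2k|λ_enc|/r = 2(8.99×10^9)(6.72e-6)/(0.0983) = 1.23×10^6 N/C.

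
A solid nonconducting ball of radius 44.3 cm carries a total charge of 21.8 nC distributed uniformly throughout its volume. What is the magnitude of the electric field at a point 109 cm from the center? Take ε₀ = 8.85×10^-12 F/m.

E ≈ 165 N/C

Symmetry ⇒ E = E(r) r̂. Gaussian sphere of radius r = 109 cm (r > R, so the entire charge is enclosed).
Q_enc = 21.8 nC = 2.18e-8 C.
By Gauss's law, ∮E·dA = E·4πr² = Q_enc/ε₀.
E = |Q_enc|/(4πε₀r²) = (2.18×10^-8)/(4π·8.85×10^-12·(1.09)²) = 165 N/C.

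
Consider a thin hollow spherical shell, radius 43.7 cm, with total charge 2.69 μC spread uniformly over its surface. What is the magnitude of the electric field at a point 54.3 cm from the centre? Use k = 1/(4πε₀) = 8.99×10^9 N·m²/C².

E = 8.20×10^4 N/C

Take a concentric spherical Gaussian surface of radius r = 54.3 cm (r > 43.7 cm).
The entire shell is enclosed: Q_enc = 2.69×10^-6 C.
Applying ∮E·dA = Q_enc/ε₀ with Φ = E(4πr²):
E = k|Q_enc|/r² = (8.99×10^9)(2.69×10^-6)/(0.543)² = 8.20×10^4 N/C.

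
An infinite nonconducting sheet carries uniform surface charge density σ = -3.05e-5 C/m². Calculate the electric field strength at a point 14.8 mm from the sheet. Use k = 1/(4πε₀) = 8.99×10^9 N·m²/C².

|E| = 1.72×10^6 N/C

Choose a cylindrical pillbox piercing the sheet, end faces (area A) parallel to it.
Only the two end caps contribute flux: Φ = 2EA. With Q_enc = σA, Gauss's law gives E = |σ|/(2ε₀).
E = 2πk|σ| = 2π(8.99×10^9)(3.05×10^-5) = 1.72×10^6 N/C.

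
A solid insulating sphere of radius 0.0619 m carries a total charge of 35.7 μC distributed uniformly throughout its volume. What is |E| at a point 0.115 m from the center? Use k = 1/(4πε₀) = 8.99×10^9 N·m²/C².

E ≈ 2.43×10^7 N/C

Symmetry ⇒ E = E(r) r̂. Gaussian sphere of radius r = 0.115 m (r > R, so the entire charge is enclosed).
Q_enc = 35.7 μC = 3.57e-5 C.
Since E is radial and uniform over the Gaussian sphere, Φ = E·4πr² = Q_enc/ε₀.
E = k|Q_enc|/r² = (8.99×10^9)(3.57e-5)/(0.115)² = 2.43×10^7 N/C.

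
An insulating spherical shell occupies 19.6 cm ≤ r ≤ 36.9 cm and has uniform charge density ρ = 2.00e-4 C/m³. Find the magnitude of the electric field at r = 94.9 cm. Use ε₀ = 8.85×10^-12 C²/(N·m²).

|E| = 3.57e5 V/m

By spherical symmetry E is radial; choose a Gaussian sphere of radius r = 94.9 cm (r > 36.9 cm, enclosing the whole shell).
Q_enc = ρ·(4π/3)(b³ − a³) = (2.00×10^-4)·(4π/3)·((0.369)³ − (0.196)³) = 3.578e-5 C.
Gauss's law: E·4πr² = Q_enc/ε₀.
E = |Q_enc|/(4πε₀r²) = (3.578e-5)/(4π·8.85×10^-12·(0.949)²) = 3.57e5 N/C.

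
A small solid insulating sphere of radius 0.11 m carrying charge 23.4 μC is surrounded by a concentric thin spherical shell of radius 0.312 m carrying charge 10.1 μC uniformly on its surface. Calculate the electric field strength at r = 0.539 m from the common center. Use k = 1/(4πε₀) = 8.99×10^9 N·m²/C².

E = 1.04e6 N/C

Take a concentric spherical Gaussian surface of radius r = 0.539 m (r > 0.312 m, enclosing both).
Q_enc = (23.4 μC) + (10.1 μC) = 3.35×10^-5 C.
Gauss's law: E·4πr² = Q_enc/ε₀.
E = k|Q_enc|/r² = (8.99×10^9)(3.35×10^-5)/(0.539)² = 1.04e6 N/C.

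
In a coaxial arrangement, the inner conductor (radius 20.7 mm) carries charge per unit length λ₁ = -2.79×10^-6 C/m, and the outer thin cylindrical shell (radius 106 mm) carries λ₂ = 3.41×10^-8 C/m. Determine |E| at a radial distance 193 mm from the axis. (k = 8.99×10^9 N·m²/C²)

E ≈ 2.57e5 N/C

Choose a coaxial cylinder of radius r = 193 mm (arbitrary length L) as the Gaussian surface (r > 106 mm, enclosing both).
λ_enc = λ₁ + λ₂ = (-2.79×10^-6) + (3.41×10^-8) = -2.756×10^-6 C/m.
Since E is radial and uniform over the curved surface, Φ = E·2πrL = Q_enc/ε₀ = λ_enc L/ε₀.
E = 2k|λ_enc|/r = 2(8.99×10^9)(2.756×10^-6)/(0.193) = 2.57×10^5 N/C.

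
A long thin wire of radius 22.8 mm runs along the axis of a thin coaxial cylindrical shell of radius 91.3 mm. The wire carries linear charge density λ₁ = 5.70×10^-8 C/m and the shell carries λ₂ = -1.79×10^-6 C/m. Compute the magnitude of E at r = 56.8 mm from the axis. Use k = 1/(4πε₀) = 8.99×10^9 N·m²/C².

Take a coaxial cylindrical Gaussian surface of radius r = 56.8 mm and length L (between the conductors, 22.8 mm < r < 91.3 mm).
The shell at 91.3 mm lies outside the Gaussian surface, so λ_enc = λ₁ = 5.70×10^-8 C/m.
Since E is radial and uniform over the curved surface, Φ = E·2πrL = Q_enc/ε₀ = λ_enc L/ε₀.
E = 2k|λ_enc|/r = 2(8.99×10^9)(5.70×10^-8)/(0.0568) = 1.80e4 N/C.

1.80×10^4 V/m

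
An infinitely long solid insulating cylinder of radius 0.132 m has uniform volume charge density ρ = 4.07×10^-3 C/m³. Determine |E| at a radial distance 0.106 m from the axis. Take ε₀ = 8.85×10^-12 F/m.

Choose a coaxial cylinder of radius r = 0.106 m (arbitrary length L) as the Gaussian surface (r < R).
Enclosed charge per unit length: λ_enc = ρ·πr² = (4.07×10^-3)π(0.106)² = 1.437×10^-4 C/m.
Since E is radial and uniform over the curved surface, Φ = E·2πrL = Q_enc/ε₀ = λ_enc L/ε₀.
E = |λ_enc|/(2πε₀r) = (1.437e-4)/(2π·8.85×10^-12·0.106) = 2.44×10^7 N/C.

E = 2.44e7 V/m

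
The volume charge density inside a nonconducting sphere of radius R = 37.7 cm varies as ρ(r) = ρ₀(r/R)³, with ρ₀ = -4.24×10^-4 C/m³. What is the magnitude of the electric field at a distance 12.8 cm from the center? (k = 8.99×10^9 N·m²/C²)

|E| = 4.00×10^4 N/C

Use a concentric Gaussian sphere at r = 12.8 cm (r < R).
Q_enc = ∫₀^r ρ(r')·4πr'² dr' = (4πρ₀/R³) ∫₀^r r'^5 dr' = 4πρ₀ r^6/(6·R³) = -7.289e-8 C.
By Gauss's law, ∮E·dA = E·4πr² = Q_enc/ε₀.
E = k|Q_enc|/r² = (8.99×10^9)(7.289×10^-8)/(0.128)² = 4.00e4 N/C.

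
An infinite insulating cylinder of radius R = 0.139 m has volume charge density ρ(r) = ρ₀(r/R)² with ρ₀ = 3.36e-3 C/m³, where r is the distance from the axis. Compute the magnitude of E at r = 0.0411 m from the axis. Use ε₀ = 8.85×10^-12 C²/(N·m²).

By cylindrical symmetry E is radial; use a coaxial Gaussian cylinder of radius 0.0411 m and length L (r < R).
Integrating ρ over the cross-section to radius r: λ_enc = (2πρ₀/R²) ∫₀^r r'^3 dr' = 2πρ₀ r^4/(4·R²) = 7.795×10^-7 C/m.
Gauss's law: E·2πrL = λ_enc L/ε₀.
E = |λ_enc|/(2πε₀r) = (7.795e-7)/(2π·8.85×10^-12·0.0411) = 3.41e5 N/C.

E ≈ 3.41×10^5 N/C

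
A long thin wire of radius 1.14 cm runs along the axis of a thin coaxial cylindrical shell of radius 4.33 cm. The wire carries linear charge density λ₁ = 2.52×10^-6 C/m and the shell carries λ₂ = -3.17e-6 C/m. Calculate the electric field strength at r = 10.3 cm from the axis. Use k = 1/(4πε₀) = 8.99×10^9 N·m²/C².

E = 1.13×10^5 V/m

Take a coaxial cylindrical Gaussian surface of radius r = 10.3 cm and length L (r > 4.33 cm, enclosing both).
λ_enc = λ₁ + λ₂ = (2.52e-6) + (-3.17×10^-6) = -6.50e-7 C/m.
By Gauss's law (flux through the curved wall only), E·2πrL = λ_enc L/ε₀.
E = 2k|λ_enc|/r = 2(8.99×10^9)(6.50×10^-7)/(0.103) = 1.13×10^5 N/C.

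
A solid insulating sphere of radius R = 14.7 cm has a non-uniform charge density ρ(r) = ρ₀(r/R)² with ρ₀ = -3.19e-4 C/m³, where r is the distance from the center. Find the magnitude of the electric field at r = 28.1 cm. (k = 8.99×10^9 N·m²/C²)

Symmetry ⇒ E = E(r) r̂. Gaussian sphere of radius r = 28.1 cm (r > R, all charge enclosed).
Q_enc = 4π ∫₀^R ρ₀(r'/R)^2 r'² dr' = 4πρ₀R³/5 = -2.547×10^-6 C.
Gauss's law: E·4πr² = Q_enc/ε₀.
E = k|Q_enc|/r² = (8.99×10^9)(2.547×10^-6)/(0.281)² = 2.90×10^5 N/C.

|E| = 2.90e5 N/C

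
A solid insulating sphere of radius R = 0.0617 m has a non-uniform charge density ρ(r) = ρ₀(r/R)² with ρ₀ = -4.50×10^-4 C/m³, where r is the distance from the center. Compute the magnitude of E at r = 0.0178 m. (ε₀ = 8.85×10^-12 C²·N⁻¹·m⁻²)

Use a concentric Gaussian sphere at r = 0.0178 m (r < R).
Q_enc = ∫₀^r ρ(r')·4πr'² dr' = (4πρ₀/R²) ∫₀^r r'^4 dr' = 4πρ₀ r^5/(5·R²) = -5.309×10^-10 C.
Gauss's law: E·4πr² = Q_enc/ε₀.
E = |Q_enc|/(4πε₀r²) = (5.309e-10)/(4π·8.85×10^-12·(0.0178)²) = 1.51×10^4 N/C.

1.51e4 V/m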